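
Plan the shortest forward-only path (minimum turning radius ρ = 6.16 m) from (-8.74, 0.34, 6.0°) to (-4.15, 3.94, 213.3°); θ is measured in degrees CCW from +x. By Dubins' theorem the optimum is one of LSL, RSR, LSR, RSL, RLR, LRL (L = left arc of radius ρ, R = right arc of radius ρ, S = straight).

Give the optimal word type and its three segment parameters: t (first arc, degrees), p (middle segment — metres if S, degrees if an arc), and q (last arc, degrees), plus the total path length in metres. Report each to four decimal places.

Let ψ = atan2(Δy, Δx) = atan2(3.60, 4.59) = 38.1076° be the start→goal bearing.
Normalize: d = |goal − start| / ρ = 5.833361/6.16 = 0.946974, α = (θ_start − ψ) mod 360° = 327.8924° = 5.722802 rad, β = (θ_goal − ψ) mod 360° = 175.1924° = 3.057685 rad.
Common terms: sin α = -0.531511, cos α = 0.847052, sin β = 0.083810, cos β = -0.996482, cos(α−β) = -0.888617, d² = 0.896760. Work in radians in the unit-radius frame; every candidate has L = ρ·(t + p + q).
LSL: p² = 2 + d² − 2cos(α−β) + 2d(sin α − sin β) = 3.508610; p = √p² = 1.873128; φ = atan2(cos β − cos α, d + sin α − sin β) = -1.392799 rad; t = (φ − α) mod 2π = 5.450769 rad, q = (β − φ) mod 2π = 4.450484 rad → L = 6.16·(5.450769 + 1.873128 + 4.450484) = 6.16·11.774381 = 72.530188 m
RSR: p² = 2 + d² − 2cos(α−β) + 2d(sin β − sin α) = 5.839379; p = √p² = 2.416481; φ = atan2(cos α − cos β, d − sin α + sin β) = 0.867787 rad; t = (α − φ) mod 2π = 4.855015 rad, q = (φ − β) mod 2π = 4.093288 rad → L = 6.16·(4.855015 + 2.416481 + 4.093288) = 6.16·11.364784 = 70.007068 m
LSR: p² = d² − 2 + 2cos(α−β) + 2d(sin α + sin β) = -3.728397 < 0 → infeasible
RSL: p² = d² − 2 + 2cos(α−β) − 2d(sin α + sin β) = -2.032552 < 0 → infeasible
RLR: c = (6 − d² + 2cos(α−β) + 2d(sin α − sin β))/8 = 0.270078; p = 2π − arccos c = 4.985863 rad; φ = atan2(cos α − cos β, d − sin α + sin β) = 0.867787 rad; t = (α − φ + p/2) mod 2π = 1.064761 rad, q = (α − β − t + p) mod 2π = 0.303034 rad → L = 6.16·(1.064761 + 4.985863 + 0.303034) = 6.16·6.353658 = 39.138531 m
LRL: c = (6 − d² + 2cos(α−β) − 2d(sin α − sin β))/8 = 0.561424; p = 2π − arccos c = 5.308494 rad; φ = atan2(cos β − cos α, d + sin α − sin β) = -1.392799 rad; t = (φ − α + p/2) mod 2π = 1.821831 rad, q = (β − α − t + p) mod 2π = 0.821545 rad → L = 6.16·(1.821831 + 5.308494 + 0.821545) = 6.16·7.951871 = 48.983524 m
Shortest: RLR with L = 39.138531 m ≈ 39.1385 m
Convert RLR to answer units (arcs ×180/π): t = 1.064761·180/π = 61.0063°, p = 4.985863·180/π = 285.6689°, q = 0.303034·180/π = 17.3626°, L = 39.1385 m.

RLR: t = 61.0063°, p = 285.6689°, q = 17.3626°, L = 39.1385 m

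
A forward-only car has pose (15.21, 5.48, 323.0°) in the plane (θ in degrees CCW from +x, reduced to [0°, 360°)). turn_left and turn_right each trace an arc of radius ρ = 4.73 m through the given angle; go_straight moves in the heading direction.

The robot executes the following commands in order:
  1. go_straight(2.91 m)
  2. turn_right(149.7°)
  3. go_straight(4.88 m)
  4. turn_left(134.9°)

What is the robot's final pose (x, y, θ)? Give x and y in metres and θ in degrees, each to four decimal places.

(5.0200, -11.7999, 308.2000°)

set_pose: (x, y, θ) = (15.2100, 5.4800, 323.0000°), ρ = 4.73
go_straight(2.91): x += 2.91·cos θ, y += 2.91·sin θ → (17.5340, 3.7287, 323.0000°)
turn_right(149.7°): centre at ρ to the right, rotate −149.7° → (14.1356, -4.7465, 173.3000°)
go_straight(4.88): x += 4.88·cos θ, y += 4.88·sin θ → (9.2889, -4.1772, 173.3000°)
turn_left(134.9°): centre at ρ to the left, rotate +134.9° → (5.0200, -11.7999, 308.2000°)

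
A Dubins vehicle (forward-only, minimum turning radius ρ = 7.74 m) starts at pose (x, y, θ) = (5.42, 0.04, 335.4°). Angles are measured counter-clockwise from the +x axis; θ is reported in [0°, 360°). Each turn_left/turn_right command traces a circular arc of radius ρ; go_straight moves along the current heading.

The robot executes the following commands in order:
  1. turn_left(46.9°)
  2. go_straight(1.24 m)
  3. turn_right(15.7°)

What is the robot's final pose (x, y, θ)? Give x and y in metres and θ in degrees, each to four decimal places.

(14.7736, 0.9145, 6.6000°)

set_pose: (x, y, θ) = (5.4200, 0.0400, 335.4000°), ρ = 7.74
turn_left(46.9°): centre at ρ to the left, rotate +46.9° → (11.5790, -0.0836, 382.3000° ≡ 22.3000°)
go_straight(1.24): x += 1.24·cos θ, y += 1.24·sin θ → (12.7263, 0.3869, 22.3000°)
turn_right(15.7°): centre at ρ to the right, rotate −15.7° → (14.7736, 0.9145, 6.6000°)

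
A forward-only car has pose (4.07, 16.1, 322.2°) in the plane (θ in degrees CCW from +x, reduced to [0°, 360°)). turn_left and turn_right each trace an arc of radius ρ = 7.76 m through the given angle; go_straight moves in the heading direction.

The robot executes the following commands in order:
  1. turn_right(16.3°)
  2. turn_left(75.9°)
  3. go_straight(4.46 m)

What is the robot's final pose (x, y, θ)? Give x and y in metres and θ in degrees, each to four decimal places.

(18.9085, 13.5201, 21.8000°)

set_pose: (x, y, θ) = (4.0700, 16.1000, 322.2000°), ρ = 7.76
turn_right(16.3°): centre at ρ to the right, rotate −16.3° → (5.5998, 14.5186, 305.9000°)
turn_left(75.9°): centre at ρ to the left, rotate +75.9° → (14.7675, 11.8638, 381.8000° ≡ 21.8000°)
go_straight(4.46): x += 4.46·cos θ, y += 4.46·sin θ → (18.9085, 13.5201, 21.8000°)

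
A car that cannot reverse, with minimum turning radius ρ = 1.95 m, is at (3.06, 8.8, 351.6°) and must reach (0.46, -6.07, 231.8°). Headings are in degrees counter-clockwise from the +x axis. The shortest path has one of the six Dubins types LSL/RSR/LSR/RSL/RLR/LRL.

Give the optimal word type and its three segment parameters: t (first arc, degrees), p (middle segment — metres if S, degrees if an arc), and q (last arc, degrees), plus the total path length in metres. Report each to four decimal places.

RSR: t = 99.7528°, p = 12.3497 m, q = 20.0472°, L = 16.4269 m

Let ψ = atan2(Δy, Δx) = atan2(-14.87, -2.60) = -99.9178° be the start→goal bearing.
Normalize: d = |goal − start| / ρ = 15.095592/1.95 = 7.741329, α = (θ_start − ψ) mod 360° = 91.5178° = 1.597288 rad, β = (θ_goal − ψ) mod 360° = 331.7178° = 5.789568 rad.
Common terms: sin α = 0.999649, cos α = -0.026488, sin β = -0.473814, cos β = 0.880625, cos(α−β) = -0.496974, d² = 59.928179. Work in radians in the unit-radius frame; every candidate has L = ρ·(t + p + q).
LSL: p² = 2 + d² − 2cos(α−β) + 2d(sin α − sin β) = 85.735255; p = √p² = 9.259333; φ = atan2(cos β − cos α, d + sin α − sin β) = 0.098125 rad; t = (φ − α) mod 2π = 4.784023 rad, q = (β − φ) mod 2π = 5.691444 rad → L = 1.95·(4.784023 + 9.259333 + 5.691444) = 1.95·19.734800 = 38.482859 m
RSR: p² = 2 + d² − 2cos(α−β) + 2d(sin β − sin α) = 40.108998; p = √p² = 6.333167; φ = atan2(cos α − cos β, d − sin α + sin β) = -0.143726 rad; t = (α − φ) mod 2π = 1.741014 rad, q = (φ − β) mod 2π = 0.349890 rad → L = 1.95·(1.741014 + 6.333167 + 0.349890) = 1.95·8.424071 = 16.426938 m
LSR: p² = d² − 2 + 2cos(α−β) + 2d(sin α + sin β) = 65.075555; p = √p² = 8.066942; φ = atan2(−cos α − cos β, d + sin α + sin β) − atan2(−2, p) = 0.140074 rad; t = (φ − α) mod 2π = 4.825971 rad, q = (φ − β) mod 2π = 0.633691 rad → L = 1.95·(4.825971 + 8.066942 + 0.633691) = 1.95·13.526604 = 26.376878 m
RSL: p² = d² − 2 + 2cos(α−β) − 2d(sin α + sin β) = 48.792907; p = √p² = 6.985192; φ = atan2(cos α + cos β, d − sin α − sin β) − atan2(2, p) = -0.161032 rad; t = (α − φ) mod 2π = 1.758320 rad, q = (β − φ) mod 2π = 5.950601 rad → L = 1.95·(1.758320 + 6.985192 + 5.950601) = 1.95·14.694113 = 28.653520 m
RLR: c = (6 − d² + 2cos(α−β) + 2d(sin α − sin β))/8 = -4.013625, |c| > 1 → infeasible
LRL: c = (6 − d² + 2cos(α−β) − 2d(sin α − sin β))/8 = -9.716907, |c| > 1 → infeasible
Shortest: RSR with L = 16.426938 m ≈ 16.4269 m
Convert RSR to answer units (arcs ×180/π): t = 1.741014·180/π = 99.7528°, p = ρ·p = 1.95·6.333167 = 12.3497 m, q = 0.349890·180/π = 20.0472°, L = 16.4269 m.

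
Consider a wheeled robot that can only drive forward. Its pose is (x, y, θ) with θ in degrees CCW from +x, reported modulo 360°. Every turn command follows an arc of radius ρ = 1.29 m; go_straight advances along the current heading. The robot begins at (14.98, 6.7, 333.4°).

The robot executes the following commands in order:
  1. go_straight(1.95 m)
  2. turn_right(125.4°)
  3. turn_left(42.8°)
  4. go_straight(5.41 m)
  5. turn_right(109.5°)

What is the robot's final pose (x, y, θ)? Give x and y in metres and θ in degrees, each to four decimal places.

(12.3350, -2.8719, 141.3000°)

set_pose: (x, y, θ) = (14.9800, 6.7000, 333.4000°), ρ = 1.29
go_straight(1.95): x += 1.95·cos θ, y += 1.95·sin θ → (16.7236, 5.8269, 333.4000°)
turn_right(125.4°): centre at ρ to the right, rotate −125.4° → (16.7516, 3.5344, 208.0000°)
turn_left(42.8°): centre at ρ to the left, rotate +42.8° → (16.1390, 2.8196, 250.8000°)
go_straight(5.41): x += 5.41·cos θ, y += 5.41·sin θ → (14.3598, -2.2894, 250.8000°)
turn_right(109.5°): centre at ρ to the right, rotate −109.5° → (12.3350, -2.8719, 141.3000°)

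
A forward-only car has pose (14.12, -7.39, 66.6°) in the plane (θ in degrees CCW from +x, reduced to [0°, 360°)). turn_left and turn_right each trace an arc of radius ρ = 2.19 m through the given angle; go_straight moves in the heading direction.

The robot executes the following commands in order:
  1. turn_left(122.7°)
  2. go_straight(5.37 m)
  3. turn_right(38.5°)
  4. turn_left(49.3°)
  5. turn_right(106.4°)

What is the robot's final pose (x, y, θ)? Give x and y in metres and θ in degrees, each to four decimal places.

(0.2754, -2.9171, 93.7000°)

set_pose: (x, y, θ) = (14.1200, -7.3900, 66.6000°), ρ = 2.19
turn_left(122.7°): centre at ρ to the left, rotate +122.7° → (11.7562, -4.3590, 189.3000°)
go_straight(5.37): x += 5.37·cos θ, y += 5.37·sin θ → (6.4568, -5.2268, 189.3000°)
turn_right(38.5°): centre at ρ to the right, rotate −38.5° → (5.0345, -4.9773, 150.8000°)
turn_left(49.3°): centre at ρ to the left, rotate +49.3° → (3.2134, -4.8324, 200.1000°)
turn_right(106.4°): centre at ρ to the right, rotate −106.4° → (0.2754, -2.9171, 93.7000°)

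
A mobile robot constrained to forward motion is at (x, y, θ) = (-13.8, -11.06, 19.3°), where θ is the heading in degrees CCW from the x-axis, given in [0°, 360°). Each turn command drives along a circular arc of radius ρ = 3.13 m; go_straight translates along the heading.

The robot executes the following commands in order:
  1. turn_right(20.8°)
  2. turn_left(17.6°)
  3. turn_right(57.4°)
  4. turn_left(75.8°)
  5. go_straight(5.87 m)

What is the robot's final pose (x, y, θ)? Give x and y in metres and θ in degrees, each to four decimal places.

(-0.1235, -8.3225, 34.5000°)

set_pose: (x, y, θ) = (-13.8000, -11.0600, 19.3000°), ρ = 3.13
turn_right(20.8°): centre at ρ to the right, rotate −20.8° → (-12.6836, -10.8852, -1.5000° ≡ 358.5000°)
turn_left(17.6°): centre at ρ to the left, rotate +17.6° → (-11.7336, -10.7635, 376.1000° ≡ 16.1000°)
turn_right(57.4°): centre at ρ to the right, rotate −57.4° → (-8.7998, -11.4193, -41.3000° ≡ 318.7000°)
turn_left(75.8°): centre at ρ to the left, rotate +75.8° → (-4.9612, -11.6473, 394.5000° ≡ 34.5000°)
go_straight(5.87): x += 5.87·cos θ, y += 5.87·sin θ → (-0.1235, -8.3225, 34.5000°)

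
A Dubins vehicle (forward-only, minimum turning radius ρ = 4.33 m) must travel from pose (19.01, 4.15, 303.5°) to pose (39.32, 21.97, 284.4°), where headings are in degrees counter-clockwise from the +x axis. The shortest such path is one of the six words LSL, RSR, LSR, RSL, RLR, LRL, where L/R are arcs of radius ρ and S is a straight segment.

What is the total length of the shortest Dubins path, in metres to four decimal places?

Let ψ = atan2(Δy, Δx) = atan2(17.82, 20.31) = 41.2637° be the start→goal bearing.
Normalize: d = |goal − start| / ρ = 27.019410/4.33 = 6.240048, α = (θ_start − ψ) mod 360° = 262.2363° = 4.576886 rad, β = (θ_goal − ψ) mod 360° = 243.1363° = 4.243529 rad.
Common terms: sin α = -0.990834, cos α = -0.135088, sin β = -0.892084, cos β = -0.451870, cos(α−β) = 0.944949, d² = 38.938204. Work in radians in the unit-radius frame; every candidate has L = ρ·(t + p + q).
LSL: p² = 2 + d² − 2cos(α−β) + 2d(sin α − sin β) = 37.815900; p = √p² = 6.149463; φ = atan2(cos β − cos α, d + sin α − sin β) = -0.051537 rad; t = (φ − α) mod 2π = 1.654762 rad, q = (β − φ) mod 2π = 4.295065 rad → L = 4.33·(1.654762 + 6.149463 + 4.295065) = 4.33·12.099291 = 52.389929 m
RSR: p² = 2 + d² − 2cos(α−β) + 2d(sin β − sin α) = 40.280713; p = √p² = 6.346709; φ = atan2(cos α − cos β, d − sin α + sin β) = 0.049934 rad; t = (α − φ) mod 2π = 4.526953 rad, q = (φ − β) mod 2π = 2.089590 rad → L = 4.33·(4.526953 + 6.346709 + 2.089590) = 4.33·12.963252 = 56.130881 m
LSR: p² = d² − 2 + 2cos(α−β) + 2d(sin α + sin β) = 15.329111; p = √p² = 3.915241; φ = atan2(−cos α − cos β, d + sin α + sin β) − atan2(−2, p) = 0.606175 rad; t = (φ − α) mod 2π = 2.312474 rad, q = (φ − β) mod 2π = 2.645832 rad → L = 4.33·(2.312474 + 3.915241 + 2.645832) = 4.33·8.873547 = 38.422460 m
RSL: p² = d² − 2 + 2cos(α−β) − 2d(sin α + sin β) = 62.327093; p = √p² = 7.894751; φ = atan2(cos α + cos β, d − sin α − sin β) − atan2(2, p) = -0.320247 rad; t = (α − φ) mod 2π = 4.897133 rad, q = (β − φ) mod 2π = 4.563775 rad → L = 4.33·(4.897133 + 7.894751 + 4.563775) = 4.33·17.355660 = 75.150006 m
RLR: c = (6 − d² + 2cos(α−β) + 2d(sin α − sin β))/8 = -4.035089, |c| > 1 → infeasible
LRL: c = (6 − d² + 2cos(α−β) − 2d(sin α − sin β))/8 = -3.726987, |c| > 1 → infeasible
Shortest: LSR with L = 38.422460 m ≈ 38.4225 m

38.4225 m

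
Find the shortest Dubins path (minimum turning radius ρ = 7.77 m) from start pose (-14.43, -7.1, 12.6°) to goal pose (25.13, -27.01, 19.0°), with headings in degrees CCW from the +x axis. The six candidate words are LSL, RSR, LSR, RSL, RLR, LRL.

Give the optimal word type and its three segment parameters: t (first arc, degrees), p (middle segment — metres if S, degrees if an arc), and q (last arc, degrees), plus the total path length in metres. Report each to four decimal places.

Let ψ = atan2(Δy, Δx) = atan2(-19.91, 39.56) = -26.7155° be the start→goal bearing.
Normalize: d = |goal − start| / ρ = 44.287715/7.77 = 5.699835, α = (θ_start − ψ) mod 360° = 39.3155° = 0.686185 rad, β = (θ_goal − ψ) mod 360° = 45.7155° = 0.797886 rad.
Common terms: sin α = 0.633590, cos α = 0.773669, sin β = 0.715881, cos β = 0.698222, cos(α−β) = 0.993768, d² = 32.488115. Work in radians in the unit-radius frame; every candidate has L = ρ·(t + p + q).
LSL: p² = 2 + d² − 2cos(α−β) + 2d(sin α − sin β) = 31.562483; p = √p² = 5.618050; φ = atan2(cos β − cos α, d + sin α − sin β) = -0.013430 rad; t = (φ − α) mod 2π = 5.583571 rad, q = (β − φ) mod 2π = 0.811315 rad → L = 7.77·(5.583571 + 5.618050 + 0.811315) = 7.77·12.012936 = 93.340514 m
RSR: p² = 2 + d² − 2cos(α−β) + 2d(sin β − sin α) = 33.438675; p = √p² = 5.782618; φ = atan2(cos α − cos β, d − sin α + sin β) = 0.013048 rad; t = (α − φ) mod 2π = 0.673137 rad, q = (φ − β) mod 2π = 5.498347 rad → L = 7.77·(0.673137 + 5.782618 + 5.498347) = 7.77·11.954103 = 92.883377 m
LSR: p² = d² − 2 + 2cos(α−β) + 2d(sin α + sin β) = 47.859177; p = √p² = 6.918033; φ = atan2(−cos α − cos β, d + sin α + sin β) − atan2(−2, p) = 0.075585 rad; t = (φ − α) mod 2π = 5.672585 rad, q = (φ − β) mod 2π = 5.560884 rad → L = 7.77·(5.672585 + 6.918033 + 5.560884) = 7.77·18.151502 = 141.037173 m
RSL: p² = d² − 2 + 2cos(α−β) − 2d(sin α + sin β) = 17.092124; p = √p² = 4.134262; φ = atan2(cos α + cos β, d − sin α − sin β) − atan2(2, p) = -0.124326 rad; t = (α − φ) mod 2π = 0.810510 rad, q = (β − φ) mod 2π = 0.922211 rad → L = 7.77·(0.810510 + 4.134262 + 0.922211) = 7.77·5.866984 = 45.586464 m
RLR: c = (6 − d² + 2cos(α−β) + 2d(sin α − sin β))/8 = -3.179834, |c| > 1 → infeasible
LRL: c = (6 − d² + 2cos(α−β) − 2d(sin α − sin β))/8 = -2.945310, |c| > 1 → infeasible
Shortest: RSL with L = 45.586464 m ≈ 45.5865 m
Convert RSL to answer units (arcs ×180/π): t = 0.810510·180/π = 46.4388°, p = ρ·p = 7.77·4.134262 = 32.1232 m, q = 0.922211·180/π = 52.8388°, L = 45.5865 m.

RSL: t = 46.4388°, p = 32.1232 m, q = 52.8388°, L = 45.5865 m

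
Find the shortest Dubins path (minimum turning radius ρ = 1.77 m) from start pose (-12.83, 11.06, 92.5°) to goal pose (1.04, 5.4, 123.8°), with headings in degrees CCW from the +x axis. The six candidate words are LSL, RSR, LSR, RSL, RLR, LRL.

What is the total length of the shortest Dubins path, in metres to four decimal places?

Let ψ = atan2(Δy, Δx) = atan2(-5.66, 13.87) = -22.1991° be the start→goal bearing.
Normalize: d = |goal − start| / ρ = 14.980404/1.77 = 8.463505, α = (θ_start − ψ) mod 360° = 114.6991° = 2.001878 rad, β = (θ_goal − ψ) mod 360° = 145.9991° = 2.548166 rad.
Common terms: sin α = 0.908514, cos α = -0.417853, sin β = 0.559205, cos β = -0.829029, cos(α−β) = 0.854459, d² = 71.630917. Work in radians in the unit-radius frame; every candidate has L = ρ·(t + p + q).
LSL: p² = 2 + d² − 2cos(α−β) + 2d(sin α − sin β) = 77.834758; p = √p² = 8.822401; φ = atan2(cos β − cos α, d + sin α − sin β) = -0.046623 rad; t = (φ − α) mod 2π = 4.234685 rad, q = (β − φ) mod 2π = 2.594789 rad → L = 1.77·(4.234685 + 8.822401 + 2.594789) = 1.77·15.651874 = 27.703818 m
RSR: p² = 2 + d² − 2cos(α−β) + 2d(sin β − sin α) = 66.009240; p = √p² = 8.124607; φ = atan2(cos α − cos β, d − sin α + sin β) = 0.050630 rad; t = (α − φ) mod 2π = 1.951247 rad, q = (φ − β) mod 2π = 3.785650 rad → L = 1.77·(1.951247 + 8.124607 + 3.785650) = 1.77·13.861504 = 24.534863 m
LSR: p² = d² − 2 + 2cos(α−β) + 2d(sin α + sin β) = 96.183941; p = √p² = 9.807341; φ = atan2(−cos α − cos β, d + sin α + sin β) − atan2(−2, p) = 0.326069 rad; t = (φ − α) mod 2π = 4.607376 rad, q = (φ − β) mod 2π = 4.061088 rad → L = 1.77·(4.607376 + 9.807341 + 4.061088) = 1.77·18.475806 = 32.702176 m
RSL: p² = d² − 2 + 2cos(α−β) − 2d(sin α + sin β) = 46.495728; p = √p² = 6.818778; φ = atan2(cos α + cos β, d − sin α − sin β) − atan2(2, p) = -0.461687 rad; t = (α − φ) mod 2π = 2.463565 rad, q = (β − φ) mod 2π = 3.009853 rad → L = 1.77·(2.463565 + 6.818778 + 3.009853) = 1.77·12.292195 = 21.757186 m
RLR: c = (6 − d² + 2cos(α−β) + 2d(sin α − sin β))/8 = -7.251155, |c| > 1 → infeasible
LRL: c = (6 − d² + 2cos(α−β) − 2d(sin α − sin β))/8 = -8.729345, |c| > 1 → infeasible
Shortest: RSL with L = 21.757186 m ≈ 21.7572 m

21.7572 m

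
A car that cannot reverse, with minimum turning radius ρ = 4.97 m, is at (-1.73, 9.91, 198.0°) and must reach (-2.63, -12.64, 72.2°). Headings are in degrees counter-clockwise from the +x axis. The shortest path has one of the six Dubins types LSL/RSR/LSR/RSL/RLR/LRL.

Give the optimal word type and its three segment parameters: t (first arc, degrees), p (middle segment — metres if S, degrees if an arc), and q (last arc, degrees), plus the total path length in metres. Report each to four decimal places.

LSL: t = 48.2677°, p = 17.8100 m, q = 185.9323°, L = 38.1252 m

Let ψ = atan2(Δy, Δx) = atan2(-22.55, -0.90) = -92.2855° be the start→goal bearing.
Normalize: d = |goal − start| / ρ = 22.567953/4.97 = 4.540836, α = (θ_start − ψ) mod 360° = 290.2855° = 5.066438 rad, β = (θ_goal − ψ) mod 360° = 164.4855° = 2.870814 rad.
Common terms: sin α = -0.937976, cos α = 0.346699, sin β = 0.267482, cos β = -0.963563, cos(α−β) = -0.584958, d² = 20.619188. Work in radians in the unit-radius frame; every candidate has L = ρ·(t + p + q).
LSL: p² = 2 + d² − 2cos(α−β) + 2d(sin α − sin β) = 12.841529; p = √p² = 3.583508; φ = atan2(cos β − cos α, d + sin α − sin β) = -0.374317 rad; t = (φ − α) mod 2π = 0.842430 rad, q = (β − φ) mod 2π = 3.245131 rad → L = 4.97·(0.842430 + 3.583508 + 3.245131) = 4.97·7.671069 = 38.125213 m
RSR: p² = 2 + d² − 2cos(α−β) + 2d(sin β − sin α) = 34.736677; p = √p² = 5.893783; φ = atan2(cos α − cos β, d − sin α + sin β) = 0.224186 rad; t = (α − φ) mod 2π = 4.842253 rad, q = (φ − β) mod 2π = 3.636557 rad → L = 4.97·(4.842253 + 5.893783 + 3.636557) = 4.97·14.372592 = 71.431785 m
LSR: p² = d² − 2 + 2cos(α−β) + 2d(sin α + sin β) = 11.360059; p = √p² = 3.370469; φ = atan2(−cos α − cos β, d + sin α + sin β) − atan2(−2, p) = 0.693597 rad; t = (φ − α) mod 2π = 1.910344 rad, q = (φ − β) mod 2π = 4.105969 rad → L = 4.97·(1.910344 + 3.370469 + 4.105969) = 4.97·9.386782 = 46.652305 m
RSL: p² = d² − 2 + 2cos(α−β) − 2d(sin α + sin β) = 23.538486; p = √p² = 4.851648; φ = atan2(cos α + cos β, d − sin α − sin β) − atan2(2, p) = -0.508827 rad; t = (α − φ) mod 2π = 5.575266 rad, q = (β − φ) mod 2π = 3.379641 rad → L = 4.97·(5.575266 + 4.851648 + 3.379641) = 4.97·13.806555 = 68.618578 m
RLR: c = (6 − d² + 2cos(α−β) + 2d(sin α − sin β))/8 = -3.342085, |c| > 1 → infeasible
LRL: c = (6 − d² + 2cos(α−β) − 2d(sin α − sin β))/8 = -0.605191; p = 2π − arccos c = 4.062383 rad; φ = atan2(cos β − cos α, d + sin α − sin β) = -0.374317 rad; t = (φ − α + p/2) mod 2π = 2.873622 rad, q = (β − α − t + p) mod 2π = 5.276322 rad → L = 4.97·(2.873622 + 4.062383 + 5.276322) = 4.97·12.212327 = 60.695266 m
Shortest: LSL with L = 38.125213 m ≈ 38.1252 m
Convert LSL to answer units (arcs ×180/π): t = 0.842430·180/π = 48.2677°, p = ρ·p = 4.97·3.583508 = 17.8100 m, q = 3.245131·180/π = 185.9323°, L = 38.1252 m.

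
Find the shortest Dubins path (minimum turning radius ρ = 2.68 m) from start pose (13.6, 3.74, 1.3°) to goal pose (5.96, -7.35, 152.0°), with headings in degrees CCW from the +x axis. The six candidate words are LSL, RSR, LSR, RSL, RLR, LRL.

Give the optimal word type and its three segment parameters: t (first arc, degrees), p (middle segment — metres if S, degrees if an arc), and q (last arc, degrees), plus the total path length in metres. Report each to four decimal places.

RSR: t = 138.1266°, p = 8.8341 m, q = 71.1734°, L = 18.6241 m

Let ψ = atan2(Δy, Δx) = atan2(-11.09, -7.64) = -124.5633° be the start→goal bearing.
Normalize: d = |goal − start| / ρ = 13.466911/2.68 = 5.024967, α = (θ_start − ψ) mod 360° = 125.8633° = 2.196729 rad, β = (θ_goal − ψ) mod 360° = 276.5633° = 4.826940 rad.
Common terms: sin α = 0.810417, cos α = -0.585853, sin β = -0.993446, cos β = 0.114301, cos(α−β) = -0.872069, d² = 25.250292. Work in radians in the unit-radius frame; every candidate has L = ρ·(t + p + q).
LSL: p² = 2 + d² − 2cos(α−β) + 2d(sin α − sin β) = 47.123137; p = √p² = 6.864629; φ = atan2(cos β − cos α, d + sin α − sin β) = 0.102172 rad; t = (φ − α) mod 2π = 4.188628 rad, q = (β − φ) mod 2π = 4.724768 rad → L = 2.68·(4.188628 + 6.864629 + 4.724768) = 2.68·15.778026 = 42.285109 m
RSR: p² = 2 + d² − 2cos(α−β) + 2d(sin β − sin α) = 10.865725; p = √p² = 3.296320; φ = atan2(cos α − cos β, d − sin α + sin β) = -0.214035 rad; t = (α − φ) mod 2π = 2.410764 rad, q = (φ − β) mod 2π = 1.242210 rad → L = 2.68·(2.410764 + 3.296320 + 1.242210) = 2.68·6.949294 = 18.624108 m
LSR: p² = d² − 2 + 2cos(α−β) + 2d(sin α + sin β) = 19.666723; p = √p² = 4.434718; φ = atan2(−cos α − cos β, d + sin α + sin β) − atan2(−2, p) = 0.520757 rad; t = (φ − α) mod 2π = 4.607214 rad, q = (φ − β) mod 2π = 1.977003 rad → L = 2.68·(4.607214 + 4.434718 + 1.977003) = 2.68·11.018934 = 29.530744 m
RSL: p² = d² − 2 + 2cos(α−β) − 2d(sin α + sin β) = 23.345585; p = √p² = 4.831727; φ = atan2(cos α + cos β, d − sin α − sin β) − atan2(2, p) = -0.482755 rad; t = (α − φ) mod 2π = 2.679484 rad, q = (β − φ) mod 2π = 5.309696 rad → L = 2.68·(2.679484 + 4.831727 + 5.309696) = 2.68·12.820907 = 34.360030 m
RLR: c = (6 − d² + 2cos(α−β) + 2d(sin α − sin β))/8 = -0.358216; p = 2π − arccos c = 4.346033 rad; φ = atan2(cos α − cos β, d − sin α + sin β) = -0.214035 rad; t = (α − φ + p/2) mod 2π = 4.583781 rad, q = (α − β − t + p) mod 2π = 3.415226 rad → L = 2.68·(4.583781 + 4.346033 + 3.415226) = 2.68·12.345040 = 33.084707 m
LRL: c = (6 − d² + 2cos(α−β) − 2d(sin α − sin β))/8 = -4.890392, |c| > 1 → infeasible
Shortest: RSR with L = 18.624108 m ≈ 18.6241 m
Convert RSR to answer units (arcs ×180/π): t = 2.410764·180/π = 138.1266°, p = ρ·p = 2.68·3.296320 = 8.8341 m, q = 1.242210·180/π = 71.1734°, L = 18.6241 m.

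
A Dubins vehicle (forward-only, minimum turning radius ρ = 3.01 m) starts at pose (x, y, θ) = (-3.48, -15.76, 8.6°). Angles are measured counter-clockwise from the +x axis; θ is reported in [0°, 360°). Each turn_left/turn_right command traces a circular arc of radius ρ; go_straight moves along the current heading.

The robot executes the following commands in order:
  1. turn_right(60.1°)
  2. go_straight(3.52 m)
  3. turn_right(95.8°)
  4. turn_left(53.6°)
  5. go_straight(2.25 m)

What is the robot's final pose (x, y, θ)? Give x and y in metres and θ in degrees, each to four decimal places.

(-0.7353, -28.6079, 266.3000°)

set_pose: (x, y, θ) = (-3.4800, -15.7600, 8.6000°), ρ = 3.01
turn_right(60.1°): centre at ρ to the right, rotate −60.1° → (-0.6742, -16.8624, -51.5000° ≡ 308.5000°)
go_straight(3.52): x += 3.52·cos θ, y += 3.52·sin θ → (1.5170, -19.6172, 308.5000°)
turn_right(95.8°): centre at ρ to the right, rotate −95.8° → (0.7875, -24.0239, 212.7000°)
turn_left(53.6°): centre at ρ to the left, rotate +53.6° → (-0.5901, -26.3626, 266.3000°)
go_straight(2.25): x += 2.25·cos θ, y += 2.25·sin θ → (-0.7353, -28.6079, 266.3000°)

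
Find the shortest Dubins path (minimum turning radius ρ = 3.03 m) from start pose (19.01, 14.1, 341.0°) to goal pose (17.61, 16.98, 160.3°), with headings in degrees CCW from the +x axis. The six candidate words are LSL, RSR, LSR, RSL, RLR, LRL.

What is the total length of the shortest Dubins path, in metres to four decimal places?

19.0057 m

Let ψ = atan2(Δy, Δx) = atan2(2.88, -1.40) = 115.9249° be the start→goal bearing.
Normalize: d = |goal − start| / ρ = 3.202249/3.03 = 1.056848, α = (θ_start − ψ) mod 360° = 225.0751° = 3.928302 rad, β = (θ_goal − ψ) mod 360° = 44.3751° = 0.774492 rad.
Common terms: sin α = -0.708033, cos α = -0.706179, sin β = 0.699353, cos β = 0.714777, cos(α−β) = -0.999925, d² = 1.116928. Work in radians in the unit-radius frame; every candidate has L = ρ·(t + p + q).
LSL: p² = 2 + d² − 2cos(α−β) + 2d(sin α − sin β) = 2.141993; p = √p² = 1.463555; φ = atan2(cos β − cos α, d + sin α − sin β) = 1.812659 rad; t = (φ − α) mod 2π = 4.167542 rad, q = (β − φ) mod 2π = 5.245018 rad → L = 3.03·(4.167542 + 1.463555 + 5.245018) = 3.03·10.876116 = 32.954630 m
RSR: p² = 2 + d² − 2cos(α−β) + 2d(sin β − sin α) = 8.091564; p = √p² = 2.844567; φ = atan2(cos α − cos β, d − sin α + sin β) = -0.523060 rad; t = (α − φ) mod 2π = 4.451361 rad, q = (φ − β) mod 2π = 4.985634 rad → L = 3.03·(4.451361 + 2.844567 + 4.985634) = 3.03·12.281563 = 37.213135 m
LSR: p² = d² − 2 + 2cos(α−β) + 2d(sin α + sin β) = -2.901271 < 0 → infeasible
RSL: p² = d² − 2 + 2cos(α−β) − 2d(sin α + sin β) = -2.864576 < 0 → infeasible
RLR: c = (6 − d² + 2cos(α−β) + 2d(sin α − sin β))/8 = -0.011445; p = 2π − arccos c = 4.700943 rad; φ = atan2(cos α − cos β, d − sin α + sin β) = -0.523060 rad; t = (α − φ + p/2) mod 2π = 0.518648 rad, q = (α − β − t + p) mod 2π = 1.052920 rad → L = 3.03·(0.518648 + 4.700943 + 1.052920) = 3.03·6.272511 = 19.005709 m
LRL: c = (6 − d² + 2cos(α−β) − 2d(sin α − sin β))/8 = 0.732251; p = 2π − arccos c = 5.534010 rad; φ = atan2(cos β − cos α, d + sin α − sin β) = 1.812659 rad; t = (φ − α + p/2) mod 2π = 0.651362 rad, q = (β − α − t + p) mod 2π = 1.728838 rad → L = 3.03·(0.651362 + 5.534010 + 1.728838) = 3.03·7.914210 = 23.980058 m
Shortest: RLR with L = 19.005709 m ≈ 19.0057 m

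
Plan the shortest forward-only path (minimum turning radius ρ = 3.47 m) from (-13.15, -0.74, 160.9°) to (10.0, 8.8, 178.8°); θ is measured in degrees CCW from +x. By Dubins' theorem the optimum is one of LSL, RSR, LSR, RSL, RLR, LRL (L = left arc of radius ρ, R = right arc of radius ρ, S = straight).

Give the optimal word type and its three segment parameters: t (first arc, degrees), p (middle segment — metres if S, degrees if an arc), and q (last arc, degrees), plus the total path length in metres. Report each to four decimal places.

RSL: t = 171.9349°, p = 21.0018 m, q = 189.8349°, L = 42.9117 m

Let ψ = atan2(Δy, Δx) = atan2(9.54, 23.15) = 22.3963° be the start→goal bearing.
Normalize: d = |goal − start| / ρ = 25.038652/3.47 = 7.215750, α = (θ_start − ψ) mod 360° = 138.5037° = 2.417345 rad, β = (θ_goal − ψ) mod 360° = 156.4037° = 2.729759 rad.
Common terms: sin α = 0.662572, cos α = -0.748998, sin β = 0.400290, cos β = -0.916388, cos(α−β) = 0.951594, d² = 52.067046. Work in radians in the unit-radius frame; every candidate has L = ρ·(t + p + q).
LSL: p² = 2 + d² − 2cos(α−β) + 2d(sin α − sin β) = 55.948977; p = √p² = 7.479905; φ = atan2(cos β − cos α, d + sin α − sin β) = -0.022381 rad; t = (φ − α) mod 2π = 3.843459 rad, q = (β − φ) mod 2π = 2.752140 rad → L = 3.47·(3.843459 + 7.479905 + 2.752140) = 3.47·14.075504 = 48.841999 m
RSR: p² = 2 + d² − 2cos(α−β) + 2d(sin β − sin α) = 48.378738; p = √p² = 6.955483; φ = atan2(cos α − cos β, d − sin α + sin β) = 0.024068 rad; t = (α − φ) mod 2π = 2.393277 rad, q = (φ − β) mod 2π = 3.577494 rad → L = 3.47·(2.393277 + 6.955483 + 3.577494) = 3.47·12.926254 = 44.854101 m
LSR: p² = d² − 2 + 2cos(α−β) + 2d(sin α + sin β) = 67.308928; p = √p² = 8.204202; φ = atan2(−cos α − cos β, d + sin α + sin β) − atan2(−2, p) = 0.437631 rad; t = (φ − α) mod 2π = 4.303471 rad, q = (φ − β) mod 2π = 3.991058 rad → L = 3.47·(4.303471 + 8.204202 + 3.991058) = 3.47·16.498731 = 57.250596 m
RSL: p² = d² − 2 + 2cos(α−β) − 2d(sin α + sin β) = 36.631543; p = √p² = 6.052400; φ = atan2(cos α + cos β, d − sin α − sin β) − atan2(2, p) = -0.583485 rad; t = (α − φ) mod 2π = 3.000830 rad, q = (β − φ) mod 2π = 3.313244 rad → L = 3.47·(3.000830 + 6.052400 + 3.313244) = 3.47·12.366474 = 42.911665 m
RLR: c = (6 − d² + 2cos(α−β) + 2d(sin α − sin β))/8 = -5.047342, |c| > 1 → infeasible
LRL: c = (6 − d² + 2cos(α−β) − 2d(sin α − sin β))/8 = -5.993622, |c| > 1 → infeasible
Shortest: RSL with L = 42.911665 m ≈ 42.9117 m
Convert RSL to answer units (arcs ×180/π): t = 3.000830·180/π = 171.9349°, p = ρ·p = 3.47·6.052400 = 21.0018 m, q = 3.313244·180/π = 189.8349°, L = 42.9117 m.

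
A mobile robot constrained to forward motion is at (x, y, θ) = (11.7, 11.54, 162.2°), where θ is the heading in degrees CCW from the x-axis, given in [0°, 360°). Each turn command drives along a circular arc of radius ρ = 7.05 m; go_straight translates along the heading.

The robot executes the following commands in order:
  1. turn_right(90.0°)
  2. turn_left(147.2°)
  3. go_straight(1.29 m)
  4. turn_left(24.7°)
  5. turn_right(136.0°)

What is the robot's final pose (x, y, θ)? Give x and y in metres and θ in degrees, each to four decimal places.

(-19.9516, 25.7127, 108.1000°)

set_pose: (x, y, θ) = (11.7000, 11.5400, 162.2000°), ρ = 7.05
turn_right(90.0°): centre at ρ to the right, rotate −90.0° → (7.1426, 20.4077, 72.2000°)
turn_left(147.2°): centre at ρ to the left, rotate +147.2° → (-4.0447, 28.0106, 219.4000°)
go_straight(1.29): x += 1.29·cos θ, y += 1.29·sin θ → (-5.0415, 27.1918, 219.4000°)
turn_left(24.7°): centre at ρ to the left, rotate +24.7° → (-6.9086, 24.8235, 244.1000°)
turn_right(136.0°): centre at ρ to the right, rotate −136.0° → (-19.9516, 25.7127, 108.1000°)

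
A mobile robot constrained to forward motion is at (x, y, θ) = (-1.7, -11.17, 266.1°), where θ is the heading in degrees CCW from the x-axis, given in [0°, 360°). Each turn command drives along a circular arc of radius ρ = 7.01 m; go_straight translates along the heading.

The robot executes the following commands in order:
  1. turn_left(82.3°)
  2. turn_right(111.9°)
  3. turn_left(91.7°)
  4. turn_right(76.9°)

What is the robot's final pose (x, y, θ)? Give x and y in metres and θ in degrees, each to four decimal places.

(13.4178, -47.2816, 251.3000°)

set_pose: (x, y, θ) = (-1.7000, -11.1700, 266.1000°), ρ = 7.01
turn_left(82.3°): centre at ρ to the left, rotate +82.3° → (3.8842, -18.5136, 348.4000°)
turn_right(111.9°): centre at ρ to the right, rotate −111.9° → (8.3202, -29.2495, 236.5000°)
turn_left(91.7°): centre at ρ to the left, rotate +91.7° → (10.4718, -39.0763, 328.2000°)
turn_right(76.9°): centre at ρ to the right, rotate −76.9° → (13.4178, -47.2816, 251.3000°)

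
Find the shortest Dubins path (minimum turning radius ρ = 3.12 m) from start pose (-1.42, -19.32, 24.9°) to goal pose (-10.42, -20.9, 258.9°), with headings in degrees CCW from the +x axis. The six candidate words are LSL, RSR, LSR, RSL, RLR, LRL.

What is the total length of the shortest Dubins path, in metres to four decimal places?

Let ψ = atan2(Δy, Δx) = atan2(-1.58, -9.00) = -170.0429° be the start→goal bearing.
Normalize: d = |goal − start| / ρ = 9.137636/3.12 = 2.928730, α = (θ_start − ψ) mod 360° = 194.9429° = 3.402395 rad, β = (θ_goal − ψ) mod 360° = 68.9429° = 1.203280 rad.
Common terms: sin α = -0.257856, cos α = -0.966183, sin β = 0.933223, cos β = 0.359299, cos(α−β) = -0.587785, d² = 8.577457. Work in radians in the unit-radius frame; every candidate has L = ρ·(t + p + q).
LSL: p² = 2 + d² − 2cos(α−β) + 2d(sin α − sin β) = 4.776334; p = √p² = 2.185483; φ = atan2(cos β − cos α, d + sin α − sin β) = 0.651644 rad; t = (φ − α) mod 2π = 3.532434 rad, q = (β − φ) mod 2π = 0.551637 rad → L = 3.12·(3.532434 + 2.185483 + 0.551637) = 3.12·6.269553 = 19.561005 m
RSR: p² = 2 + d² − 2cos(α−β) + 2d(sin β − sin α) = 18.729721; p = √p² = 4.327785; φ = atan2(cos α − cos β, d − sin α + sin β) = -0.311275 rad; t = (α − φ) mod 2π = 3.713670 rad, q = (φ − β) mod 2π = 4.768630 rad → L = 3.12·(3.713670 + 4.327785 + 4.768630) = 3.12·12.810085 = 39.967465 m
LSR: p² = d² − 2 + 2cos(α−β) + 2d(sin α + sin β) = 9.357820; p = √p² = 3.059055; φ = atan2(−cos α − cos β, d + sin α + sin β) − atan2(−2, p) = 0.745862 rad; t = (φ − α) mod 2π = 3.626652 rad, q = (φ − β) mod 2π = 5.825767 rad → L = 3.12·(3.626652 + 3.059055 + 5.825767) = 3.12·12.511475 = 39.035802 m
RSL: p² = d² − 2 + 2cos(α−β) − 2d(sin α + sin β) = 1.445953; p = √p² = 1.202478; φ = atan2(cos α + cos β, d − sin α − sin β) − atan2(2, p) = -1.292548 rad; t = (α − φ) mod 2π = 4.694943 rad, q = (β − φ) mod 2π = 2.495828 rad → L = 3.12·(4.694943 + 1.202478 + 2.495828) = 3.12·8.393249 = 26.186937 m
RLR: c = (6 − d² + 2cos(α−β) + 2d(sin α − sin β))/8 = -1.341215, |c| > 1 → infeasible
LRL: c = (6 − d² + 2cos(α−β) − 2d(sin α − sin β))/8 = 0.402958; p = 2π − arccos c = 5.127136 rad; φ = atan2(cos β − cos α, d + sin α − sin β) = 0.651644 rad; t = (φ − α + p/2) mod 2π = 6.096002 rad, q = (β − α − t + p) mod 2π = 3.115204 rad → L = 3.12·(6.096002 + 5.127136 + 3.115204) = 3.12·14.338342 = 44.735627 m
Shortest: LSL with L = 19.561005 m ≈ 19.5610 m

19.5610 m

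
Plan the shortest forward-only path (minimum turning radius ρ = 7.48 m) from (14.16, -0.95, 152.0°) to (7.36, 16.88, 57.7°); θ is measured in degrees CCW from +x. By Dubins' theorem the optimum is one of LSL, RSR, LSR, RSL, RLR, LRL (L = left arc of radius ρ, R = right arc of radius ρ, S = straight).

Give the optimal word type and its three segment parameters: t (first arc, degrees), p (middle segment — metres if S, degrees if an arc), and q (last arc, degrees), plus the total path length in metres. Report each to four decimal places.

RSR: t = 33.1080°, p = 8.2562 m, q = 61.1920°, L = 20.5672 m

Let ψ = atan2(Δy, Δx) = atan2(17.83, -6.80) = 110.8758° be the start→goal bearing.
Normalize: d = |goal − start| / ρ = 19.082686/7.48 = 2.551161, α = (θ_start − ψ) mod 360° = 41.1242° = 0.717752 rad, β = (θ_goal − ψ) mod 360° = 306.8242° = 5.355092 rad.
Common terms: sin α = 0.657693, cos α = 0.753286, sin β = -0.800479, cos β = 0.599361, cos(α−β) = -0.074979, d² = 6.508424. Work in radians in the unit-radius frame; every candidate has L = ρ·(t + p + q).
LSL: p² = 2 + d² − 2cos(α−β) + 2d(sin α − sin β) = 16.098443; p = √p² = 4.012287; φ = atan2(cos β − cos α, d + sin α − sin β) = -0.038373 rad; t = (φ − α) mod 2π = 5.527060 rad, q = (β − φ) mod 2π = 5.393465 rad → L = 7.48·(5.527060 + 4.012287 + 5.393465) = 7.48·14.932812 = 111.697431 m
RSR: p² = 2 + d² − 2cos(α−β) + 2d(sin β − sin α) = 1.218319; p = √p² = 1.103775; φ = atan2(cos α − cos β, d − sin α + sin β) = 0.139909 rad; t = (α − φ) mod 2π = 0.577843 rad, q = (φ − β) mod 2π = 1.068003 rad → L = 7.48·(0.577843 + 1.103775 + 1.068003) = 7.48·2.749620 = 20.567160 m
LSR: p² = d² − 2 + 2cos(α−β) + 2d(sin α + sin β) = 3.629928; p = √p² = 1.905237; φ = atan2(−cos α − cos β, d + sin α + sin β) − atan2(−2, p) = 0.297921 rad; t = (φ − α) mod 2π = 5.863354 rad, q = (φ − β) mod 2π = 1.226014 rad → L = 7.48·(5.863354 + 1.905237 + 1.226014) = 7.48·8.994605 = 67.279647 m
RSL: p² = d² − 2 + 2cos(α−β) − 2d(sin α + sin β) = 5.087005; p = √p² = 2.255439; φ = atan2(cos α + cos β, d − sin α − sin β) − atan2(2, p) = -0.260113 rad; t = (α − φ) mod 2π = 0.977865 rad, q = (β − φ) mod 2π = 5.615204 rad → L = 7.48·(0.977865 + 2.255439 + 5.615204) = 7.48·8.848508 = 66.186839 m
RLR: c = (6 − d² + 2cos(α−β) + 2d(sin α − sin β))/8 = 0.847710; p = 2π − arccos c = 5.724042 rad; φ = atan2(cos α − cos β, d − sin α + sin β) = 0.139909 rad; t = (α − φ + p/2) mod 2π = 3.439864 rad, q = (α − β − t + p) mod 2π = 3.930024 rad → L = 7.48·(3.439864 + 5.724042 + 3.930024) = 7.48·13.093930 = 97.942600 m
LRL: c = (6 − d² + 2cos(α−β) − 2d(sin α − sin β))/8 = -1.012305, |c| > 1 → infeasible
Shortest: RSR with L = 20.567160 m ≈ 20.5672 m
Convert RSR to answer units (arcs ×180/π): t = 0.577843·180/π = 33.1080°, p = ρ·p = 7.48·1.103775 = 8.2562 m, q = 1.068003·180/π = 61.1920°, L = 20.5672 m.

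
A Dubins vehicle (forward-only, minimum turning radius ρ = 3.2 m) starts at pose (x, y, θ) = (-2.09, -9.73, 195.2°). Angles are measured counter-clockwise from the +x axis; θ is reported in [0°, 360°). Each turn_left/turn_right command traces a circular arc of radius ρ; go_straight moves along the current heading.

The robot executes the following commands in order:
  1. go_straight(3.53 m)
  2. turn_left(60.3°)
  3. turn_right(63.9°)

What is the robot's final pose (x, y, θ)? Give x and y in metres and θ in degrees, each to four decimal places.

(-10.2102, -15.2758, 191.6000°)

set_pose: (x, y, θ) = (-2.0900, -9.7300, 195.2000°), ρ = 3.2
go_straight(3.53): x += 3.53·cos θ, y += 3.53·sin θ → (-5.4965, -10.6555, 195.2000°)
turn_left(60.3°): centre at ρ to the left, rotate +60.3° → (-7.7556, -12.9424, 255.5000°)
turn_right(63.9°): centre at ρ to the right, rotate −63.9° → (-10.2102, -15.2758, 191.6000°)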